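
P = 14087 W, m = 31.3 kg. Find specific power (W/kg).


SP = P / m = 14087 / 31.3 = 450.1 W/kg

450.1 W/kg


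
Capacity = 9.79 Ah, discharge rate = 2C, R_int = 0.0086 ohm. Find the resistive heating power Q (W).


Step 1: I = C_rate * capacity = 2 * 9.79 = 19.58 A
Step 2: Q = I^2 * R = 19.58^2 * 0.0086 = 383.38 * 0.0086 = 3.297 W

3.297 W


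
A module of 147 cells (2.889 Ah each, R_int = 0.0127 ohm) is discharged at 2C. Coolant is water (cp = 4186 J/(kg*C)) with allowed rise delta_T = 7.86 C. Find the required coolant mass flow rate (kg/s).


Step 1: I = 2 * 2.889 = 5.778 A
Step 2: Q_cell = I^2 * R = 5.778^2 * 0.0127 = 0.42399 W
Step 3: Q_total = 147 * 0.42399 = 62.327 W
Step 4: m_dot = Q_total / (cp * dT) = 62.327 / (4186 * 7.86) = 0.001894 kg/s

0.001894 kg/s


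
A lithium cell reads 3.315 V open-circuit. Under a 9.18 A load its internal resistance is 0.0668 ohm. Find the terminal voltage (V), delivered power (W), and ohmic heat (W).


Step 1: V_terminal = OCV - I*R = 3.315 - 9.18 * 0.0668 = 2.7018 V
Step 2: P_out = V_terminal * I = 2.7018 * 9.18 = 24.80 W
Step 3: Q = I^2 * R = 9.18^2 * 0.0668 = 5.629 W

V=2.7018 V, P=24.80 W, Q=5.629 W


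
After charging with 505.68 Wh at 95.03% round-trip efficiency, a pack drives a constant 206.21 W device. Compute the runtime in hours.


Step 1: E_discharge = eta/100 * E_charge = 95.03/100 * 505.68 = 480.55 Wh
Step 2: t = E_discharge / P = 480.55 / 206.21 = 2.330 hr

2.330 hr


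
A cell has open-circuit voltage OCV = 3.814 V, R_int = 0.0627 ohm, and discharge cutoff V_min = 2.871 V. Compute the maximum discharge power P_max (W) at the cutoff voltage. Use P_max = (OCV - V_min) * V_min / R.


dV = OCV - V_min = 0.943 V (so I_max = dV / R)
P_max = dV * V_min / R = 0.943 * 2.871 / 0.0627 = 43.18 W

43.18 W


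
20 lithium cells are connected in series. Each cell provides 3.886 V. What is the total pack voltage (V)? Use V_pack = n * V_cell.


V_pack = n * V_cell = 20 * 3.886 = 77.72 V

77.72 V


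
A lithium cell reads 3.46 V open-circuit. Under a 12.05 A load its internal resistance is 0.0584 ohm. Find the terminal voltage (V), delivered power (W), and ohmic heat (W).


Step 1: V_terminal = OCV - I*R = 3.46 - 12.05 * 0.0584 = 2.7563 V
Step 2: P_out = V_terminal * I = 2.7563 * 12.05 = 33.21 W
Step 3: Q = I^2 * R = 12.05^2 * 0.0584 = 8.480 W

V=2.7563 V, P=33.21 W, Q=8.480 W


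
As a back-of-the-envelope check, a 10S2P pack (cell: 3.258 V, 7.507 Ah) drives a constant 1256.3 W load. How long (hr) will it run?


Step 1: E_pack = Ns * V_cell * Np * C_cell = 10 * 3.258 * 2 * 7.507 = 489.16 Wh
Step 2: t = E_pack / P = 489.16 / 1256.3 = 0.3894 hr

0.3894 hr


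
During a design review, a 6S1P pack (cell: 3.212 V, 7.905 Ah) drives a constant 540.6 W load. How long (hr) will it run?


Step 1: E_pack = Ns * V_cell * Np * C_cell = 6 * 3.212 * 1 * 7.905 = 152.35 Wh
Step 2: t = E_pack / P = 152.35 / 540.6 = 0.2818 hr

0.2818 hr


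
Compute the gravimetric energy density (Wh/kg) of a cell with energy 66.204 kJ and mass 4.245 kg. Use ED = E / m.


Convert: E = 66.204 kJ = 18.39 Wh
ED = E / m = 18.39 / 4.245 = 4.332 Wh/kg

4.332 Wh/kg


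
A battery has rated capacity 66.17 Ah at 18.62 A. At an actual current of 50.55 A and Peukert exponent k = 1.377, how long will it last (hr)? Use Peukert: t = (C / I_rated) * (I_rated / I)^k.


Step 1: t_rated = C / I_rated = 66.17 / 18.62 = 3.5537 hr
Step 2: ratio = 18.62 / 50.55 = 0.36835
Step 3: ratio^k = 0.36835^1.377 = 0.25278
Step 4: t = t_rated * ratio^k = 3.5537 * 0.25278 = 0.8983 hr

0.8983 hr


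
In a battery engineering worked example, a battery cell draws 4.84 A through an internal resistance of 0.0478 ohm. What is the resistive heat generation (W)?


I^2 = 23.426
Q = 23.426 * 0.0478 = 1.120 W

1.120 W


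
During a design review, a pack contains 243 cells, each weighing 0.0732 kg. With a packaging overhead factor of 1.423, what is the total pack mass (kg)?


Cell mass sum = 243 * 0.0732 = 17.788 kg
With overhead 1.423: m_pack = 17.788 * 1.423 = 25.31 kg

25.31 kg


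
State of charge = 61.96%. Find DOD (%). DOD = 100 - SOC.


DOD = 100 - SOC = 100 - 61.96 = 38.04%

38.04%


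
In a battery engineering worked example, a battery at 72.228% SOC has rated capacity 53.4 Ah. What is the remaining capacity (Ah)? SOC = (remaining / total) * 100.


remaining = SOC / 100 * total = 72.228 / 100 * 53.4 = 38.57 Ah

38.57 Ah


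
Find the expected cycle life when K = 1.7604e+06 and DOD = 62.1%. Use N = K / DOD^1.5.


DOD^1.5 = 489.37
N = K / DOD^1.5 = 1.7604e+06 / 489.37 = 3597

3597 cycles


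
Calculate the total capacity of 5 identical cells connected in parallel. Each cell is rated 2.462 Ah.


Parallel capacities add: 5 * 2.462 Ah = 12.31 Ah

12.31 Ah


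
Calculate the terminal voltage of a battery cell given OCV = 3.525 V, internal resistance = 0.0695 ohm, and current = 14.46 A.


V = OCV - I*R = 3.525 - 14.46 * 0.0695 = 2.520 V

2.520 V


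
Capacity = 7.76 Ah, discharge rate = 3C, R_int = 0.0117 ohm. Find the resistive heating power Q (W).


Step 1: I = C_rate * capacity = 3 * 7.76 = 23.28 A
Step 2: Q = I^2 * R = 23.28^2 * 0.0117 = 541.96 * 0.0117 = 6.341 W

6.341 W


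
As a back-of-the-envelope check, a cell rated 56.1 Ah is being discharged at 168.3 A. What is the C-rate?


C_rate = I / capacity = 168.3 / 56.1 = 3C

3C


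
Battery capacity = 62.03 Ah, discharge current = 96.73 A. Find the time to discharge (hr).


t = capacity / current = 62.03 / 96.73 = 0.6413 hr

0.6413 hr


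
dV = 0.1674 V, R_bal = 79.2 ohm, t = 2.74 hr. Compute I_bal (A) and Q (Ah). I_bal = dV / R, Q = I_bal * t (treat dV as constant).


I_bal = dV / R = 0.1674 / 79.2 = 0.0021136 A
Q = I_bal * t = 0.0021136 * 2.74 = 0.005791 Ah

I=0.0021136 A, Q=0.005791 Ah


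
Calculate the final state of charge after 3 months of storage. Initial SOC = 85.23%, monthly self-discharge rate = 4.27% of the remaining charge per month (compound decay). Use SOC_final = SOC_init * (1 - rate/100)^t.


Monthly retention factor = 1 - 4.27/100 = 0.9573
Over 3 months: factor^3 = 0.87729
SOC_final = 85.23 * 0.87729 = 74.77%

74.77%


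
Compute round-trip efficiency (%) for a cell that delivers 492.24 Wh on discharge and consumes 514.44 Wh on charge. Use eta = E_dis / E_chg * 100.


Round-trip efficiency = 492.24/514.44 * 100% = 95.68%

95.68%


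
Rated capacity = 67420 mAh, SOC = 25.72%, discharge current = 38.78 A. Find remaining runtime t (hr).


Convert: C_total = 67420 mAh = 67.42 Ah
Step 1: remaining = SOC/100 * C_total = 25.72/100 * 67.42 = 17.34 Ah
Step 2: t = remaining / I = 17.34 / 38.78 = 0.4471 hr

0.4471 hr


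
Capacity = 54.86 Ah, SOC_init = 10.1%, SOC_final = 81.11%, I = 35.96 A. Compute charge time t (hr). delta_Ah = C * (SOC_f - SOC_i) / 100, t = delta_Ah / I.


Step 1: dSOC = 81.11% - 10.1% = 71.01%
Step 2: delta_Ah = 54.86 * 71.01 / 100 = 38.956 Ah
Step 3: t = 38.956 / 35.96 = 1.083 hr

1.083 hr


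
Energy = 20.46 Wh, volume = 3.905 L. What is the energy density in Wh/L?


ED = E / V = 20.46 / 3.905 = 5.239 Wh/L

5.239 Wh/L


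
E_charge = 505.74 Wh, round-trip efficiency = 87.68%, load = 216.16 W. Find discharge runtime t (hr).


Step 1: E_discharge = eta/100 * E_charge = 87.68/100 * 505.74 = 443.43 Wh
Step 2: t = E_discharge / P = 443.43 / 216.16 = 2.051 hr

2.051 hr


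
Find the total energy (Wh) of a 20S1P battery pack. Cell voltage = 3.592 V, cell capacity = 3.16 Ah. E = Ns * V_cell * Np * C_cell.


E = Ns * Vcell * Np * Ccell = 20 * 3.592 * 1 * 3.16 = 227.0 Wh

227.0 Wh


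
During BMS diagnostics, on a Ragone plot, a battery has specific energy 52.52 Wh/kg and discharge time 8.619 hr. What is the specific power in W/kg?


P_specific = E / t = 52.52 / 8.619 = 6.094 W/kg

6.094 W/kg


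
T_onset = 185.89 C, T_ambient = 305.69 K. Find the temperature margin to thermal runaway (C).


Convert: T_ambient = 305.69 K = 32.54 C
margin = 185.89 - 32.54 = 153.35 C

153.35 C


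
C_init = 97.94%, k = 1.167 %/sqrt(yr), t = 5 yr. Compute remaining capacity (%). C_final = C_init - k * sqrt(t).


sqrt(t) = sqrt(5) = 2.2361
C_final = 97.94 - 1.167 * 2.2361 = 95.33%

95.33%


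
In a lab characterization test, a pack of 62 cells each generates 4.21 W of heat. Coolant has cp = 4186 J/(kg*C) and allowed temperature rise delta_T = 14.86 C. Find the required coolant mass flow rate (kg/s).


Q_total = 62 * 4.21 = 261.02 W
m_dot = Q_total / (cp * dT) = 261.02 / (4186 * 14.86) = 0.004196 kg/s

0.004196 kg/s


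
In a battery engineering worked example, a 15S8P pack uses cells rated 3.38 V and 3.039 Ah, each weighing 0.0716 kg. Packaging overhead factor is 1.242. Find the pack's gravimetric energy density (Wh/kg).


Step 1: V_pack = 15 * 3.38 = 50.7 V
Step 2: C_pack = 8 * 3.039 = 24.312 Ah
Step 3: E_pack = V_pack * C_pack = 50.7 * 24.312 = 1232.6 Wh
Step 4: m_pack = 15 * 8 * 0.0716 * 1.242 = 10.671 kg
Step 5: ED = E_pack / m_pack = 1232.6 / 10.671 = 115.5 Wh/kg

115.5 Wh/kg


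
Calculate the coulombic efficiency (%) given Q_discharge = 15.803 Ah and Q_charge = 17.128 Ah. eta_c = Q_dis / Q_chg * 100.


Coulombic efficiency = 15.803/17.128 * 100% = 92.26%

92.26%


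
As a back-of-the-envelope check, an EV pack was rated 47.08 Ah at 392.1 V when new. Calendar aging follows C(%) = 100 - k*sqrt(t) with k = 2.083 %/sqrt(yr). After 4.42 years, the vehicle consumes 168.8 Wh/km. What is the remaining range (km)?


Step 1: capacity retention = 100 - 2.083 * sqrt(4.42) = 100 - 2.083 * 2.1024 = 95.621%
Step 2: C_now = 47.08 * 95.621/100 = 45.018 Ah
Step 3: E_pack = V * C_now = 392.1 * 45.018 = 17652 Wh
Step 4: range = E_pack / consumption = 17652 / 168.8 = 104.6 km

104.6 km


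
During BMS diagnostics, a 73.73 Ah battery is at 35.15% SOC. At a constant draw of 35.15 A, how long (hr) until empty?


Step 1: remaining = SOC/100 * C_total = 35.15/100 * 73.73 = 25.916 Ah
Step 2: t = remaining / I = 25.916 / 35.15 = 0.7373 hr

0.7373 hr


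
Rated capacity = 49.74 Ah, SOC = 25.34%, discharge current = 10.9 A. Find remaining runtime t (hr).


Step 1: remaining = SOC/100 * C_total = 25.34/100 * 49.74 = 12.604 Ah
Step 2: t = remaining / I = 12.604 / 10.9 = 1.156 hr

1.156 hr


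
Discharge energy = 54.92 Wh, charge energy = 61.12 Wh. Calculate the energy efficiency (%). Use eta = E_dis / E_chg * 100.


Round-trip efficiency = 54.92/61.12 * 100% = 89.86%

89.86%


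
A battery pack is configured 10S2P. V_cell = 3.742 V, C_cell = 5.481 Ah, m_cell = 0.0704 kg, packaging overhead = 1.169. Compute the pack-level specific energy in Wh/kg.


Step 1: V_pack = 10 * 3.742 = 37.42 V
Step 2: C_pack = 2 * 5.481 = 10.962 Ah
Step 3: E_pack = V_pack * C_pack = 37.42 * 10.962 = 410.2 Wh
Step 4: m_pack = 10 * 2 * 0.0704 * 1.169 = 1.646 kg
Step 5: ED = E_pack / m_pack = 410.2 / 1.646 = 249.2 Wh/kg

249.2 Wh/kg


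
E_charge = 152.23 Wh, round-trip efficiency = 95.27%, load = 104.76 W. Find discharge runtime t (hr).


Step 1: E_discharge = eta/100 * E_charge = 95.27/100 * 152.23 = 145.03 Wh
Step 2: t = E_discharge / P = 145.03 / 104.76 = 1.384 hr

1.384 hr


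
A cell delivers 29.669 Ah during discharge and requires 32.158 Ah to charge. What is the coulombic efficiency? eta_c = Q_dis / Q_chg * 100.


eta_c = Q_dis / Q_chg * 100 = 29.669 / 32.158 * 100 = 92.26%

92.26%


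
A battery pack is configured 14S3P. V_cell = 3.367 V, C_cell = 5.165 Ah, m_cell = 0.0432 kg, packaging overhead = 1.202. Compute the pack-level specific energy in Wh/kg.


Step 1: V_pack = 14 * 3.367 = 47.138 V
Step 2: C_pack = 3 * 5.165 = 15.495 Ah
Step 3: E_pack = V_pack * C_pack = 47.138 * 15.495 = 730.4 Wh
Step 4: m_pack = 14 * 3 * 0.0432 * 1.202 = 2.1809 kg
Step 5: ED = E_pack / m_pack = 730.4 / 2.1809 = 334.9 Wh/kg

334.9 Wh/kg


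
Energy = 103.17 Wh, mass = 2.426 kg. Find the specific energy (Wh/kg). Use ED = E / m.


Specific energy = 103.17 Wh / 2.426 kg = 42.53 Wh/kg

42.53 Wh/kg


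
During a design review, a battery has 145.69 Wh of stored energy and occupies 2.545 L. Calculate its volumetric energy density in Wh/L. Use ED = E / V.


ED = E / V = 145.69 / 2.545 = 57.25 Wh/L

57.25 Wh/L


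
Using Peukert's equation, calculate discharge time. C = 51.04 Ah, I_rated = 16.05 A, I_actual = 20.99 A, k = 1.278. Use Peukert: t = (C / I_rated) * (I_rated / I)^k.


Step 1: t_rated = C / I_rated = 51.04 / 16.05 = 3.1801 hr
Step 2: ratio = 16.05 / 20.99 = 0.76465
Step 3: ratio^k = 0.76465^1.278 = 0.70968
Step 4: t = t_rated * ratio^k = 3.1801 * 0.70968 = 2.257 hr

2.257 hr


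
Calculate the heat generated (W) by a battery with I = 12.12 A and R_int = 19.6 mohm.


Convert: R = 19.6 mohm = 0.0196 ohm
Q = I^2 * R = 12.12^2 * 0.0196 = 2.879 W

2.879 W


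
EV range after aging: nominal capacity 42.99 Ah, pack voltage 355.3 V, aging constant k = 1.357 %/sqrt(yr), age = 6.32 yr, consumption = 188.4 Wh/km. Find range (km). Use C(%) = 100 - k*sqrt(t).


Step 1: capacity retention = 100 - 1.357 * sqrt(6.32) = 100 - 1.357 * 2.514 = 96.589%
Step 2: C_now = 42.99 * 96.589/100 = 41.524 Ah
Step 3: E_pack = V * C_now = 355.3 * 41.524 = 14753 Wh
Step 4: range = E_pack / consumption = 14753 / 188.4 = 78.31 km

78.31 km


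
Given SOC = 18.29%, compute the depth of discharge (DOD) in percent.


Complement of SOC: DOD = 100% - 18.29% = 81.71%

81.71%


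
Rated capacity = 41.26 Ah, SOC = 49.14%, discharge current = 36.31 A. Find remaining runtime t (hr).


Step 1: remaining = SOC/100 * C_total = 49.14/100 * 41.26 = 20.275 Ah
Step 2: t = remaining / I = 20.275 / 36.31 = 0.5584 hr

0.5584 hr


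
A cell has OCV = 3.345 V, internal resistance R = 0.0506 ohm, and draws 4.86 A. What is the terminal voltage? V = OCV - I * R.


V = OCV - I*R = 3.345 - 4.86 * 0.0506 = 3.099 V

3.099 V


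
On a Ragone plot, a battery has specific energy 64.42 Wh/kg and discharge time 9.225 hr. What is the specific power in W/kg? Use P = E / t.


P_specific = E / t = 64.42 / 9.225 = 6.983 W/kg

6.983 W/kg


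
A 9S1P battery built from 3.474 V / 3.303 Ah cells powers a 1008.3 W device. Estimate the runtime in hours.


Step 1: E_pack = Ns * V_cell * Np * C_cell = 9 * 3.474 * 1 * 3.303 = 103.27 Wh
Step 2: t = E_pack / P = 103.27 / 1008.3 = 0.1024 hr

0.1024 hr


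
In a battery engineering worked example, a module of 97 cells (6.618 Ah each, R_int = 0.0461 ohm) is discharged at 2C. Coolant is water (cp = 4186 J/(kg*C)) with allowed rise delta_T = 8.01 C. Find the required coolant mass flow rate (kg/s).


Step 1: I = 2 * 6.618 = 13.236 A
Step 2: Q_cell = I^2 * R = 13.236^2 * 0.0461 = 8.0763 W
Step 3: Q_total = 97 * 8.0763 = 783.4 W
Step 4: m_dot = Q_total / (cp * dT) = 783.4 / (4186 * 8.01) = 0.02336 kg/s

0.02336 kg/s


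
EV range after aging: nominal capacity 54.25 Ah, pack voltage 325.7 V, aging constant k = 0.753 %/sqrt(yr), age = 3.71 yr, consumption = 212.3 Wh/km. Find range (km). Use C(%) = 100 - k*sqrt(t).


Step 1: capacity retention = 100 - 0.753 * sqrt(3.71) = 100 - 0.753 * 1.9261 = 98.55%
Step 2: C_now = 54.25 * 98.55/100 = 53.463 Ah
Step 3: E_pack = V * C_now = 325.7 * 53.463 = 17413 Wh
Step 4: range = E_pack / consumption = 17413 / 212.3 = 82.02 km

82.02 km


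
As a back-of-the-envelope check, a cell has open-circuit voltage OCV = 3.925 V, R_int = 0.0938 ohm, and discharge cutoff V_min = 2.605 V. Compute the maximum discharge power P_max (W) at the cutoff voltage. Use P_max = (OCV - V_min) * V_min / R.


dV = OCV - V_min = 1.32 V (so I_max = dV / R)
P_max = dV * V_min / R = 1.32 * 2.605 / 0.0938 = 36.66 W

36.66 W


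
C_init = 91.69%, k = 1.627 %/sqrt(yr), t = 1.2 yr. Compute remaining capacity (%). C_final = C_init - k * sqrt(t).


Step 1: sqrt(1.2 yr) = 1.0954
Step 2: drop = 1.627 * 1.0954 = 1.7822
Step 3: C_final = 91.69 - 1.7822 = 89.91%

89.91%


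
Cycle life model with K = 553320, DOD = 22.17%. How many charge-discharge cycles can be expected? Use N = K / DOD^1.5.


DOD^1.5 = 104.39
N = K / DOD^1.5 = 553320 / 104.39 = 5301

5301 cycles


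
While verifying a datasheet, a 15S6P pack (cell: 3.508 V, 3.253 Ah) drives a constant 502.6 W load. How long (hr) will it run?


Step 1: E_pack = Ns * V_cell * Np * C_cell = 15 * 3.508 * 6 * 3.253 = 1027 Wh
Step 2: t = E_pack / P = 1027 / 502.6 = 2.043 hr

2.043 hr


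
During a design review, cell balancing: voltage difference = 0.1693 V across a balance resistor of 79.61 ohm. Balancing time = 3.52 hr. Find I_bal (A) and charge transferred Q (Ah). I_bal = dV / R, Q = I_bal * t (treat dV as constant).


First, Ohm's law: I_bal = 0.1693 V / 79.61 ohm = 0.0021266 A
Then Q = I * t = 0.0021266 A * 3.52 hr = 0.007486 Ah

I=0.0021266 A, Q=0.007486 Ah


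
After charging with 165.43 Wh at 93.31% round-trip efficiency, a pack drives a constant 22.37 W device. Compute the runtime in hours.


Step 1: E_discharge = eta/100 * E_charge = 93.31/100 * 165.43 = 154.36 Wh
Step 2: t = E_discharge / P = 154.36 / 22.37 = 6.900 hr

6.900 hr


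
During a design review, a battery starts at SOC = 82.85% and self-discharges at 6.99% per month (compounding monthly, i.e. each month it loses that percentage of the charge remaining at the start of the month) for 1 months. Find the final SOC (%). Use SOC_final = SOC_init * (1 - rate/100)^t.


decay = (1 - 6.99/100)^1 = 0.9301
SOC_final = 82.85 * 0.9301 = 77.06%

77.06%


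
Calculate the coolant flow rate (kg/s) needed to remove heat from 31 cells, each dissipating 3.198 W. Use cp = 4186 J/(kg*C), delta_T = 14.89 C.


Step 1: Total heat Q = 31 * 3.198 W = 99.138 W
Step 2: denom = cp * dT = 4186 * 14.89 = 62330
Step 3: m_dot = 99.138 / 62330 = 0.001591 kg/s

0.001591 kg/s


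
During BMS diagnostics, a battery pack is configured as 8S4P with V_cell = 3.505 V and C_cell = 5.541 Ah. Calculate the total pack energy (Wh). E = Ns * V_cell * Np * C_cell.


E = Ns * Vcell * Np * Ccell = 8 * 3.505 * 4 * 5.541 = 621.5 Wh

621.5 Wh


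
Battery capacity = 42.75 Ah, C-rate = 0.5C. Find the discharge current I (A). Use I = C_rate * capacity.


At 0.5C: I = 0.5 * 42.75 Ah = 21.375 A

21.375 A


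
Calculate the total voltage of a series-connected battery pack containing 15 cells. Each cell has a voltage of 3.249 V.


V_pack = n * V_cell = 15 * 3.249 = 48.735 V

48.735 V


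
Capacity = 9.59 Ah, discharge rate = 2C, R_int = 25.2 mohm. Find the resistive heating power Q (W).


Convert: R = 25.2 mohm = 0.0252 ohm
Step 1: I = C_rate * capacity = 2 * 9.59 = 19.18 A
Step 2: Q = I^2 * R = 19.18^2 * 0.0252 = 367.87 * 0.0252 = 9.270 W

9.270 W


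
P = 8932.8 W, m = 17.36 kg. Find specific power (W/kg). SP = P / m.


Specific power = 8932.8 W / 17.36 kg = 514.6 W/kg

514.6 W/kg


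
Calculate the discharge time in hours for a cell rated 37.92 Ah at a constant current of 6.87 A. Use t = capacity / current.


Runtime = 37.92 Ah / 6.87 A = 5.520 hr

5.520 hr


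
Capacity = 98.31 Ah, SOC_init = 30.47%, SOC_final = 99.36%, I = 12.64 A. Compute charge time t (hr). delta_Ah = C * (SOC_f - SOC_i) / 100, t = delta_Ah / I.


Step 1: dSOC = 99.36% - 30.47% = 68.89%
Step 2: delta_Ah = 98.31 * 68.89 / 100 = 67.726 Ah
Step 3: t = 67.726 / 12.64 = 5.358 hr

5.358 hr


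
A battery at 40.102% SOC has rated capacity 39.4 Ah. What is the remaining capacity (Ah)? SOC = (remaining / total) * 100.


remaining = SOC / 100 * total = 40.102 / 100 * 39.4 = 15.80 Ah

15.80 Ah


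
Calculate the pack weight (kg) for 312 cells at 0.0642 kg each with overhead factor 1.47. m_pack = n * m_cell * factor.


Cell mass sum = 312 * 0.0642 = 20.03 kg
With overhead 1.47: m_pack = 20.03 * 1.47 = 29.44 kg

29.44 kg


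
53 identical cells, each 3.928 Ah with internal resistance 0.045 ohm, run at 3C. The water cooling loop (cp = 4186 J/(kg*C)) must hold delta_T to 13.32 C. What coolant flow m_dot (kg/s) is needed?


Step 1: I = 3 * 3.928 = 11.784 A
Step 2: Q_cell = I^2 * R = 11.784^2 * 0.045 = 6.2488 W
Step 3: Q_total = 53 * 6.2488 = 331.19 W
Step 4: m_dot = Q_total / (cp * dT) = 331.19 / (4186 * 13.32) = 0.005940 kg/s

0.005940 kg/s


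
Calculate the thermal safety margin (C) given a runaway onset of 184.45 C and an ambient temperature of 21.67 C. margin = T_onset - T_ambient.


margin = T_onset - T_ambient = 184.45 - 21.67 = 162.78 C

162.78 C


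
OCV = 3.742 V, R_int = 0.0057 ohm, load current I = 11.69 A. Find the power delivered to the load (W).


Step 1: V_terminal = OCV - I*R = 3.742 - 11.69 * 0.0057 = 3.6754 V
Step 2: P_out = V_terminal * I = 3.6754 * 11.69 = 42.97 W

42.97 W


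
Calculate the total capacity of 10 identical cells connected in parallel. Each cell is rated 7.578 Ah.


Parallel capacities add: 10 * 7.578 Ah = 75.78 Ah

75.78 Ah


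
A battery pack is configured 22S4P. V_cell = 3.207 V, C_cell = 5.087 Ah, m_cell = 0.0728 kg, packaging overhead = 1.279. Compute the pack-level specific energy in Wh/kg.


Step 1: V_pack = 22 * 3.207 = 70.554 V
Step 2: C_pack = 4 * 5.087 = 20.348 Ah
Step 3: E_pack = V_pack * C_pack = 70.554 * 20.348 = 1435.6 Wh
Step 4: m_pack = 22 * 4 * 0.0728 * 1.279 = 8.1938 kg
Step 5: ED = E_pack / m_pack = 1435.6 / 8.1938 = 175.2 Wh/kg

175.2 Wh/kg


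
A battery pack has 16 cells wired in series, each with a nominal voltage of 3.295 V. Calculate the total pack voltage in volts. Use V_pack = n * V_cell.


Series voltages add: 16 * 3.295 V = 52.72 V

52.72 V


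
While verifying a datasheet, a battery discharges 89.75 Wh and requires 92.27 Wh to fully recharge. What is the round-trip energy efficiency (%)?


eta_e = E_dis / E_chg * 100 = 89.75 / 92.27 * 100 = 97.27%

97.27%


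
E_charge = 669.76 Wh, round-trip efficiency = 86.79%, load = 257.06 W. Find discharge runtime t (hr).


Step 1: E_discharge = eta/100 * E_charge = 86.79/100 * 669.76 = 581.28 Wh
Step 2: t = E_discharge / P = 581.28 / 257.06 = 2.261 hr

2.261 hr


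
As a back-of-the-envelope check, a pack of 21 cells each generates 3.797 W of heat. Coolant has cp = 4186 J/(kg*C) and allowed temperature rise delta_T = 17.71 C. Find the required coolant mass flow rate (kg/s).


Step 1: Total heat Q = 21 * 3.797 W = 79.737 W
Step 2: denom = cp * dT = 4186 * 17.71 = 74134
Step 3: m_dot = 79.737 / 74134 = 0.001076 kg/s

0.001076 kg/s


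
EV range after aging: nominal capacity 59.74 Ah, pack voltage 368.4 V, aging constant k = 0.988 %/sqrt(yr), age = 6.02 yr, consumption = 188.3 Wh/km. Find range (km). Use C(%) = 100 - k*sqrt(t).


Step 1: capacity retention = 100 - 0.988 * sqrt(6.02) = 100 - 0.988 * 2.4536 = 97.576%
Step 2: C_now = 59.74 * 97.576/100 = 58.292 Ah
Step 3: E_pack = V * C_now = 368.4 * 58.292 = 21475 Wh
Step 4: range = E_pack / consumption = 21475 / 188.3 = 114.0 km

114.0 km


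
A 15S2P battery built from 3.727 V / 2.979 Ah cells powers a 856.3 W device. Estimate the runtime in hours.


Step 1: E_pack = Ns * V_cell * Np * C_cell = 15 * 3.727 * 2 * 2.979 = 333.08 Wh
Step 2: t = E_pack / P = 333.08 / 856.3 = 0.3890 hr

0.3890 hr


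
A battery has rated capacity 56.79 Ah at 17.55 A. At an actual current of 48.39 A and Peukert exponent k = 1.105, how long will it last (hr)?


t_rated = C / I_rated = 56.79 / 17.55 = 3.2359 hr
(I_rated/I)^k = (0.36268)^1.105 = 0.32604
t = t_rated * (I_rated/I)^k = 3.2359 * 0.32604 = 1.055 hr

1.055 hr


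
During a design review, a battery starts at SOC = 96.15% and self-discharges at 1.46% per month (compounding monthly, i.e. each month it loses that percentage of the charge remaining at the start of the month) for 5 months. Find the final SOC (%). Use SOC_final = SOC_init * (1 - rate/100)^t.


decay = (1 - 1.46/100)^5 = 0.9291
SOC_final = 96.15 * 0.9291 = 89.33%

89.33%


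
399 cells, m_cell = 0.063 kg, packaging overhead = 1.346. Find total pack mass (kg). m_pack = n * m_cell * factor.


m_pack = n * m_cell * overhead = 399 * 0.063 * 1.346 = 33.83 kg

33.83 kg


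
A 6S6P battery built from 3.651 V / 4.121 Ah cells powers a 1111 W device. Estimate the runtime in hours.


Step 1: E_pack = Ns * V_cell * Np * C_cell = 6 * 3.651 * 6 * 4.121 = 541.65 Wh
Step 2: t = E_pack / P = 541.65 / 1111 = 0.4875 hr

0.4875 hr


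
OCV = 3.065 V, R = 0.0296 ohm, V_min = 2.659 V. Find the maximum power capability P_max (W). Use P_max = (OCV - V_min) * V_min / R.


dV = OCV - V_min = 0.406 V (so I_max = dV / R)
P_max = dV * V_min / R = 0.406 * 2.659 / 0.0296 = 36.47 W

36.47 W


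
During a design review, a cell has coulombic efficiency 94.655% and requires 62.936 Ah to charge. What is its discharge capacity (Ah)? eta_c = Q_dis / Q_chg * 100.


Q_dis = eta/100 * Q_chg = 94.655/100 * 62.936 = 59.57 Ah

59.57 Ah


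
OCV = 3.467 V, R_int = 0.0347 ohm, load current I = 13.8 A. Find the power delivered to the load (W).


Step 1: V_terminal = OCV - I*R = 3.467 - 13.8 * 0.0347 = 2.9881 V
Step 2: P_out = V_terminal * I = 2.9881 * 13.8 = 41.24 W

41.24 W


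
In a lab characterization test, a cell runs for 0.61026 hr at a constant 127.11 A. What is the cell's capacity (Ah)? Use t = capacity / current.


C = I * t = 127.11 * 0.61026 = 77.57 Ah

77.57 Ah


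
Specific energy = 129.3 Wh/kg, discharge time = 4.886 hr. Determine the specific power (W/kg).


Specific power = 129.3 Wh/kg / 4.886 hr = 26.46 W/kg

26.46 W/kg


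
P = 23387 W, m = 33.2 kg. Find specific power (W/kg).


SP = P / m = 23387 / 33.2 = 704.4 W/kg

704.4 W/kg


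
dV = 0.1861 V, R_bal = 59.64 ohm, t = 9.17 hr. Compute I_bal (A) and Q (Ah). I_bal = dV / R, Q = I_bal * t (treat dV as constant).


First, Ohm's law: I_bal = 0.1861 V / 59.64 ohm = 0.0031204 A
Then Q = I * t = 0.0031204 A * 9.17 hr = 0.02861 Ah

I=0.0031204 A, Q=0.02861 Ah


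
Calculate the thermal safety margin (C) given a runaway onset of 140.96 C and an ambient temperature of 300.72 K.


Convert: T_ambient = 300.72 K = 27.57 C
margin = 140.96 - 27.57 = 113.39 C

113.39 C


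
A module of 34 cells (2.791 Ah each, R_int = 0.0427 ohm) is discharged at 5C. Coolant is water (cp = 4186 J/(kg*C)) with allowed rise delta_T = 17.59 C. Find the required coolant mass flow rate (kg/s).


Step 1: I = 5 * 2.791 = 13.955 A
Step 2: Q_cell = I^2 * R = 13.955^2 * 0.0427 = 8.3155 W
Step 3: Q_total = 34 * 8.3155 = 282.73 W
Step 4: m_dot = Q_total / (cp * dT) = 282.73 / (4186 * 17.59) = 0.003840 kg/s

0.003840 kg/s


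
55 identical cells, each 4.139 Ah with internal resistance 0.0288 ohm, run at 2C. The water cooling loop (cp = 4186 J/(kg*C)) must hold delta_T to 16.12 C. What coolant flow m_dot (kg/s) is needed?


Step 1: I = 2 * 4.139 = 8.278 A
Step 2: Q_cell = I^2 * R = 8.278^2 * 0.0288 = 1.9735 W
Step 3: Q_total = 55 * 1.9735 = 108.54 W
Step 4: m_dot = Q_total / (cp * dT) = 108.54 / (4186 * 16.12) = 0.001609 kg/s

0.001609 kg/s


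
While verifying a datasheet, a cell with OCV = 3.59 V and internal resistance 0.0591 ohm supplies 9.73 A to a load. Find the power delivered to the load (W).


Step 1: V_terminal = OCV - I*R = 3.59 - 9.73 * 0.0591 = 3.015 V
Step 2: P_out = V_terminal * I = 3.015 * 9.73 = 29.34 W

29.34 W


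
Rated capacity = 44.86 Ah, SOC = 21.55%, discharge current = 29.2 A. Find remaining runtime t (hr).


Step 1: remaining = SOC/100 * C_total = 21.55/100 * 44.86 = 9.6673 Ah
Step 2: t = remaining / I = 9.6673 / 29.2 = 0.3311 hr

0.3311 hr


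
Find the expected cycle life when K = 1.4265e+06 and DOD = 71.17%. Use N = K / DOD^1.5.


Step 1: DOD^1.5 = 71.17^1.5 = 600.41
Step 2: N = 1.4265e+06 / 600.41 = 2376 cycles

2376 cycles


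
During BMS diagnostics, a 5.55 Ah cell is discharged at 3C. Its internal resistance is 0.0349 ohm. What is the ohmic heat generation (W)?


Step 1: I = C_rate * capacity = 3 * 5.55 = 16.65 A
Step 2: Q = I^2 * R = 16.65^2 * 0.0349 = 277.22 * 0.0349 = 9.675 W

9.675 W


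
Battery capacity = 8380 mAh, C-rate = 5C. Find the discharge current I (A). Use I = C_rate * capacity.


Convert: capacity = 8380 mAh = 8.38 Ah
At 5C: I = 5 * 8.38 Ah = 41.9 A

41.9 A


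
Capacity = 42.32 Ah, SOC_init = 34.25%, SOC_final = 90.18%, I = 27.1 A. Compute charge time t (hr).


Step 1: dSOC = 90.18% - 34.25% = 55.93%
Step 2: delta_Ah = 42.32 * 55.93 / 100 = 23.67 Ah
Step 3: t = 23.67 / 27.1 = 0.8734 hr

0.8734 hr


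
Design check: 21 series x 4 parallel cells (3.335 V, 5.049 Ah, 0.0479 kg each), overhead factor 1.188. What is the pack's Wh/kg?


Step 1: V_pack = 21 * 3.335 = 70.035 V
Step 2: C_pack = 4 * 5.049 = 20.196 Ah
Step 3: E_pack = V_pack * C_pack = 70.035 * 20.196 = 1414.4 Wh
Step 4: m_pack = 21 * 4 * 0.0479 * 1.188 = 4.78 kg
Step 5: ED = E_pack / m_pack = 1414.4 / 4.78 = 295.9 Wh/kg

295.9 Wh/kg


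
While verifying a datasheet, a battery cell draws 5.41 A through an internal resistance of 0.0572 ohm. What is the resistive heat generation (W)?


I^2 = 29.268
Q = 29.268 * 0.0572 = 1.674 W

1.674 W


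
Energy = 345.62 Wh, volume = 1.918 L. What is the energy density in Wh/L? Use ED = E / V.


ED = E / V = 345.62 / 1.918 = 180.2 Wh/L

180.2 Wh/L


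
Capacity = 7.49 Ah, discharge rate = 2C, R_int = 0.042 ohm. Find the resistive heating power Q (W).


Step 1: I = C_rate * capacity = 2 * 7.49 = 14.98 A
Step 2: Q = I^2 * R = 14.98^2 * 0.042 = 224.4 * 0.042 = 9.425 W

9.425 W


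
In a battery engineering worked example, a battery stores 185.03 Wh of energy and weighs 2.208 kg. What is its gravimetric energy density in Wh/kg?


ED = E / m = 185.03 / 2.208 = 83.80 Wh/kg

83.80 Wh/kg


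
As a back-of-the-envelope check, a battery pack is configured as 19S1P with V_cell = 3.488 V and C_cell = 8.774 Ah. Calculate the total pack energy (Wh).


E = Ns * Vcell * Np * Ccell = 19 * 3.488 * 1 * 8.774 = 581.5 Wh

581.5 Wh


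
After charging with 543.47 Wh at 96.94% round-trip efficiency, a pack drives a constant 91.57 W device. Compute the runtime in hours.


Step 1: E_discharge = eta/100 * E_charge = 96.94/100 * 543.47 = 526.84 Wh
Step 2: t = E_discharge / P = 526.84 / 91.57 = 5.753 hr

5.753 hr


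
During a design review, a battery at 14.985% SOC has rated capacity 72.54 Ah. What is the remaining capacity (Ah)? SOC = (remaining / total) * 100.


remaining = SOC / 100 * total = 14.985 / 100 * 72.54 = 10.87 Ah

10.87 Ah


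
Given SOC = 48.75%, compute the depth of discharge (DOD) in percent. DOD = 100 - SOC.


DOD = 100 - SOC = 100 - 48.75 = 51.25%

51.25%


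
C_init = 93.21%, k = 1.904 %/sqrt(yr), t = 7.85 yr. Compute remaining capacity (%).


sqrt(t) = sqrt(7.85) = 2.8018
C_final = 93.21 - 1.904 * 2.8018 = 87.88%

87.88%


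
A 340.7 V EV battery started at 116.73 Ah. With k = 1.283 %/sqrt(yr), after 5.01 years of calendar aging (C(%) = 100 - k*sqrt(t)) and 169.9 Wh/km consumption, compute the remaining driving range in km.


Step 1: capacity retention = 100 - 1.283 * sqrt(5.01) = 100 - 1.283 * 2.2383 = 97.128%
Step 2: C_now = 116.73 * 97.128/100 = 113.38 Ah
Step 3: E_pack = V * C_now = 340.7 * 113.38 = 38629 Wh
Step 4: range = E_pack / consumption = 38629 / 169.9 = 227.4 km

227.4 km


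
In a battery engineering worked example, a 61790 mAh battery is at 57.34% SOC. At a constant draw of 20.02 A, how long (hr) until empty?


Convert: C_total = 61790 mAh = 61.79 Ah
Step 1: remaining = SOC/100 * C_total = 57.34/100 * 61.79 = 35.43 Ah
Step 2: t = remaining / I = 35.43 / 20.02 = 1.770 hr

1.770 hr


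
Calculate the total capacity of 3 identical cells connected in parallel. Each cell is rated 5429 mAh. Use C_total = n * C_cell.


Convert: C_cell = 5429 mAh = 5.429 Ah
C_total = 3 * 5.429 = 16.287 Ah

16.287 Ah


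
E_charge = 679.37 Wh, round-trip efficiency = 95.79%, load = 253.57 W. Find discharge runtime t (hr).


Step 1: E_discharge = eta/100 * E_charge = 95.79/100 * 679.37 = 650.77 Wh
Step 2: t = E_discharge / P = 650.77 / 253.57 = 2.566 hr

2.566 hr


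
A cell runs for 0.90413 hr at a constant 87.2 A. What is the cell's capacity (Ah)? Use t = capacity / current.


C = I * t = 87.2 * 0.90413 = 78.84 Ah

78.84 Ah


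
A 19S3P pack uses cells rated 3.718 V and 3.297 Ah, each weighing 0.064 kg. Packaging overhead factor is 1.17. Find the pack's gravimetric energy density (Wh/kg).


Step 1: V_pack = 19 * 3.718 = 70.642 V
Step 2: C_pack = 3 * 3.297 = 9.891 Ah
Step 3: E_pack = V_pack * C_pack = 70.642 * 9.891 = 698.72 Wh
Step 4: m_pack = 19 * 3 * 0.064 * 1.17 = 4.2682 kg
Step 5: ED = E_pack / m_pack = 698.72 / 4.2682 = 163.7 Wh/kg

163.7 Wh/kg


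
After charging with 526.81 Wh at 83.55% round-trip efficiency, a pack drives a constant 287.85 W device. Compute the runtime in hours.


Step 1: E_discharge = eta/100 * E_charge = 83.55/100 * 526.81 = 440.15 Wh
Step 2: t = E_discharge / P = 440.15 / 287.85 = 1.529 hr

1.529 hr


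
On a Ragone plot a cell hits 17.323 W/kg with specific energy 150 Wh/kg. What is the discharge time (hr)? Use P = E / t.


t = E / P = 150 / 17.323 = 8.659 hr

8.659 hr


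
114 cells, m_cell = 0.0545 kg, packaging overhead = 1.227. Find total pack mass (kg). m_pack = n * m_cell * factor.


m_pack = n * m_cell * overhead = 114 * 0.0545 * 1.227 = 7.623 kg

7.623 kg


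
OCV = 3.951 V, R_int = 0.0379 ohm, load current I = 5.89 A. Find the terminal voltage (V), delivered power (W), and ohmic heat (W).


Step 1: V_terminal = OCV - I*R = 3.951 - 5.89 * 0.0379 = 3.7278 V
Step 2: P_out = V_terminal * I = 3.7278 * 5.89 = 21.96 W
Step 3: Q = I^2 * R = 5.89^2 * 0.0379 = 1.315 W

V=3.7278 V, P=21.96 W, Q=1.315 W


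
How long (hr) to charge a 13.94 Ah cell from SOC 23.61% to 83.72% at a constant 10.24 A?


delta_Ah = 13.94 * (83.72 - 23.61) / 100 = 8.3793 Ah
t = delta_Ah / I = 8.3793 / 10.24 = 0.8183 hr

0.8183 hr


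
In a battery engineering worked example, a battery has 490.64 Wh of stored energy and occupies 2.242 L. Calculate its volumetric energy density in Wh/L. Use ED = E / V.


Volumetric ED = 490.64 Wh / 2.242 L = 218.8 Wh/L

218.8 Wh/L


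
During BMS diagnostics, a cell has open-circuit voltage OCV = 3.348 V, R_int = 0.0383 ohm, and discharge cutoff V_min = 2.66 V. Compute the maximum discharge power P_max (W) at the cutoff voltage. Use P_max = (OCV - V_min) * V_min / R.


dV = OCV - V_min = 0.688 V (so I_max = dV / R)
P_max = dV * V_min / R = 0.688 * 2.66 / 0.0383 = 47.78 W

47.78 W


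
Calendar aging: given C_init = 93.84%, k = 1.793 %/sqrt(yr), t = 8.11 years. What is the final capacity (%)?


Step 1: sqrt(8.11 yr) = 2.8478
Step 2: drop = 1.793 * 2.8478 = 5.1061
Step 3: C_final = 93.84 - 5.1061 = 88.73%

88.73%


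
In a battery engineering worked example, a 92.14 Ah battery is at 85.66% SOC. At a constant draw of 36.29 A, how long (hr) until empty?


Step 1: remaining = SOC/100 * C_total = 85.66/100 * 92.14 = 78.927 Ah
Step 2: t = remaining / I = 78.927 / 36.29 = 2.175 hr

2.175 hr


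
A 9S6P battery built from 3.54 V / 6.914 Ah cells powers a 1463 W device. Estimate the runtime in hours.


Step 1: E_pack = Ns * V_cell * Np * C_cell = 9 * 3.54 * 6 * 6.914 = 1321.7 Wh
Step 2: t = E_pack / P = 1321.7 / 1463 = 0.9034 hr

0.9034 hr


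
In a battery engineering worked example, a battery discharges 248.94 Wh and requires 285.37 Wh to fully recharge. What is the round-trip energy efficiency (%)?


eta_e = E_dis / E_chg * 100 = 248.94 / 285.37 * 100 = 87.23%

87.23%


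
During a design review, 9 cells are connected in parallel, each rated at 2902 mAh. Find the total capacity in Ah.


Convert: C_cell = 2902 mAh = 2.902 Ah
C_total = 9 * 2.902 = 26.118 Ah

26.118 Ah


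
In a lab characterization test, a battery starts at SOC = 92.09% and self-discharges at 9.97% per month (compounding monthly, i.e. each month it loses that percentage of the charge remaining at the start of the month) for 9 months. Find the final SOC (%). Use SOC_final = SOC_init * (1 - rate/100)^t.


Monthly retention factor = 1 - 9.97/100 = 0.9003
Over 9 months: factor^9 = 0.38858
SOC_final = 92.09 * 0.38858 = 35.78%

35.78%


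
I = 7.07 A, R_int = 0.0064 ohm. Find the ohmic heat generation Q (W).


I^2 = 49.985
Q = 49.985 * 0.0064 = 0.3199 W

0.3199 W


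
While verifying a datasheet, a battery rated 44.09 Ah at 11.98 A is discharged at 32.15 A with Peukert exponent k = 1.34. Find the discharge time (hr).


t_rated = C / I_rated = 44.09 / 11.98 = 3.6803 hr
(I_rated/I)^k = (0.37263)^1.34 = 0.26639
t = t_rated * (I_rated/I)^k = 3.6803 * 0.26639 = 0.9804 hr

0.9804 hr


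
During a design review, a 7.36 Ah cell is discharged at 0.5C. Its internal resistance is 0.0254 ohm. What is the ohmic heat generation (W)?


Step 1: I = C_rate * capacity = 0.5 * 7.36 = 3.68 A
Step 2: Q = I^2 * R = 3.68^2 * 0.0254 = 13.542 * 0.0254 = 0.3440 W

0.3440 W


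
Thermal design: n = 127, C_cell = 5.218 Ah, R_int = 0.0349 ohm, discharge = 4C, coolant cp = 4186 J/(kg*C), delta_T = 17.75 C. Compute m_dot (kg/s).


Step 1: I = 4 * 5.218 = 20.872 A
Step 2: Q_cell = I^2 * R = 20.872^2 * 0.0349 = 15.204 W
Step 3: Q_total = 127 * 15.204 = 1930.9 W
Step 4: m_dot = Q_total / (cp * dT) = 1930.9 / (4186 * 17.75) = 0.02599 kg/s

0.02599 kg/s


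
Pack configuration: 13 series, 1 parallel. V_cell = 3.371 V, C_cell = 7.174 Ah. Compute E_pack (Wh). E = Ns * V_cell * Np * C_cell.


V_pack = 13 * 3.371 = 43.823 V
C_pack = 1 * 7.174 = 7.174 Ah
E = V_pack * C_pack = 43.823 * 7.174 = 314.4 Wh

314.4 Wh


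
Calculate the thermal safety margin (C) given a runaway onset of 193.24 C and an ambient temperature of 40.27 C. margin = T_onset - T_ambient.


Safety margin = 193.24 C - 40.27 C = 152.97 C

152.97 C


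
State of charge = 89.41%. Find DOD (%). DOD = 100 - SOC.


DOD = 100 - SOC = 100 - 89.41 = 10.59%

10.59%


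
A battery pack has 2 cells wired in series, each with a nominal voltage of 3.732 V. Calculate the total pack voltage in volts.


Series voltages add: 2 * 3.732 V = 7.464 V

7.464 V


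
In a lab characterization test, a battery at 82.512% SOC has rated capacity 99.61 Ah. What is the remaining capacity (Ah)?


remaining = SOC / 100 * total = 82.512 / 100 * 99.61 = 82.19 Ah

82.19 Ah


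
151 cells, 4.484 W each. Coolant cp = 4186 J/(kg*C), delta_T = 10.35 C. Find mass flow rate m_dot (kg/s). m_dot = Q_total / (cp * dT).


Step 1: Total heat Q = 151 * 4.484 W = 677.08 W
Step 2: denom = cp * dT = 4186 * 10.35 = 43325
Step 3: m_dot = 677.08 / 43325 = 0.01563 kg/s

0.01563 kg/s


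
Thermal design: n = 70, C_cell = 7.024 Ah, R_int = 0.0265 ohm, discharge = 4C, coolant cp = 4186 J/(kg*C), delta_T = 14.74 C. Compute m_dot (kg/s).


Step 1: I = 4 * 7.024 = 28.096 A
Step 2: Q_cell = I^2 * R = 28.096^2 * 0.0265 = 20.919 W
Step 3: Q_total = 70 * 20.919 = 1464.3 W
Step 4: m_dot = Q_total / (cp * dT) = 1464.3 / (4186 * 14.74) = 0.02373 kg/s

0.02373 kg/s


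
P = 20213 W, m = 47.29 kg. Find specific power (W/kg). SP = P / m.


SP = P / m = 20213 / 47.29 = 427.4 W/kg

427.4 W/kg


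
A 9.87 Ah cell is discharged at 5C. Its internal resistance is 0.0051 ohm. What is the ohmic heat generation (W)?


Step 1: I = C_rate * capacity = 5 * 9.87 = 49.35 A
Step 2: Q = I^2 * R = 49.35^2 * 0.0051 = 2435.4 * 0.0051 = 12.42 W

12.42 W


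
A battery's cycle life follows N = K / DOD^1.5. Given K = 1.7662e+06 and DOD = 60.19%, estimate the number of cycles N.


Step 1: DOD^1.5 = 60.19^1.5 = 466.97
Step 2: N = 1.7662e+06 / 466.97 = 3782 cycles

3782 cycles


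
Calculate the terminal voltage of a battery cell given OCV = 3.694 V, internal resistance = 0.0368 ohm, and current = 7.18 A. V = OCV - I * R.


V = OCV - I*R = 3.694 - 7.18 * 0.0368 = 3.430 V

3.430 V


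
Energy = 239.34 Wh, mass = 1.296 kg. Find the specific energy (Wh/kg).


Specific energy = 239.34 Wh / 1.296 kg = 184.7 Wh/kg

184.7 Wh/kg


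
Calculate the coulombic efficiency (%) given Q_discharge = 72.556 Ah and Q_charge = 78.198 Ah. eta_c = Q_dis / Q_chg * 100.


Coulombic efficiency = 72.556/78.198 * 100% = 92.78%

92.78%
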